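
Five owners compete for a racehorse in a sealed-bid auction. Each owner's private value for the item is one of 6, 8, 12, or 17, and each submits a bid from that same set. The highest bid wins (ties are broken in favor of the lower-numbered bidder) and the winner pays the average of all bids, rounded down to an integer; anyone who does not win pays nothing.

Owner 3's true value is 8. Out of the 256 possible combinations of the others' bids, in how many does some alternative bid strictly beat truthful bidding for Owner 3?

Others bid (6, 8, 6, 6): truth gives 0; bid 12 gives 1 > 0. Violating.
Others bid (8, 6, 6, 6): truth gives 0; bid 12 gives 1 > 0. Violating.
Others bid (6, 6, 6, 6): truth gives 2; no alternative beats it.
Others bid (6, 6, 6, 8): truth gives 2; no alternative beats it.
(Checking all 256 profiles: 2 have a profitable deviation, 254 do not.)

2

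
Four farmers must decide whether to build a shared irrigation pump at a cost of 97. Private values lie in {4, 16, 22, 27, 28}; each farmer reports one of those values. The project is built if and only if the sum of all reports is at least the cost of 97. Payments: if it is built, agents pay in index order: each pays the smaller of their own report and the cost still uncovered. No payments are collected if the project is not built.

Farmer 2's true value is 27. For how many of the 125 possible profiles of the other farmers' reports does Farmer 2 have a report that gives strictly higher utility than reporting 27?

20

Others report (22, 27, 27): truth gives 0; report 22 gives 5 > 0. Violating.
Others report (22, 27, 28): truth gives 0; report 22 gives 5 > 0. Violating.
Others report (22, 28, 27): truth gives 0; report 22 gives 5 > 0. Violating.
Others report (22, 28, 28): truth gives 0; report 22 gives 5 > 0. Violating.
Others report (4, 4, 4): truth gives 0; no alternative beats it.
Others report (4, 4, 16): truth gives 0; no alternative beats it.
(Checking all 125 profiles: 20 have a profitable deviation, 105 do not.)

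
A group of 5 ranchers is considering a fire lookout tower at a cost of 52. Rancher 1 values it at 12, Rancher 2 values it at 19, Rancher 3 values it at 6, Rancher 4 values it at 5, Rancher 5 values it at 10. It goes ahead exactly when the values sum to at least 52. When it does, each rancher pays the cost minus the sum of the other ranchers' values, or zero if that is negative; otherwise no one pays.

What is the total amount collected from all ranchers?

Total value 52 ≥ cost 52, so it is built.
Rancher 1: others sum to 40; max(0, 52 - 40) = 12.
Rancher 2: others sum to 33; max(0, 52 - 33) = 19.
Rancher 3: others sum to 46; max(0, 52 - 46) = 6.
Rancher 4: others sum to 47; max(0, 52 - 47) = 5.
Rancher 5: others sum to 42; max(0, 52 - 42) = 10.
Total collected = 12 + 19 + 6 + 5 + 10 = 52.

52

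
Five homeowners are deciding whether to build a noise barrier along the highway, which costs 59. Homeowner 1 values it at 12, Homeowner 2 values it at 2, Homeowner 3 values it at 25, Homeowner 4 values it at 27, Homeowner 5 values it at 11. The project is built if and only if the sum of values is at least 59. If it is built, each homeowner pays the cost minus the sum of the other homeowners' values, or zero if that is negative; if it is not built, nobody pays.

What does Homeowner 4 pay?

Total value 77 ≥ cost 59, so the project is built.
The other homeowners' values sum to 50.
Cost minus that sum is 59 - 50 = 9.

9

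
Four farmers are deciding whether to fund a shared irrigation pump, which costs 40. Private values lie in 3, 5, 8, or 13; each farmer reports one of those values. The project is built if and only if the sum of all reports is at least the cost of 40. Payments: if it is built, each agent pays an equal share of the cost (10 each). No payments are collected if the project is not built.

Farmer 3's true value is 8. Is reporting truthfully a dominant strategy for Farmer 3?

Consider the case where Farmer 1 reports 8, Farmer 2 reports 13 and Farmer 4 reports 13.
Truthful report 8: project built, pays 10, utility 8 - 10 = -2.
Report 3 instead: project not built, utility 0.
Since 0 > -2, reporting 3 is strictly better here, so truthful reporting is not dominant.

No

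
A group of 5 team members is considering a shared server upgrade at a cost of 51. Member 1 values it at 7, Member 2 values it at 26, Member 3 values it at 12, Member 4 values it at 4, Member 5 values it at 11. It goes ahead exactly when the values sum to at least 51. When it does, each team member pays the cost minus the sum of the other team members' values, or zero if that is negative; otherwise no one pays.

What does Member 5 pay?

Total value 60 ≥ cost 51, so the project is built.
The other team members' values sum to 49.
Cost minus that sum is 51 - 49 = 2.

2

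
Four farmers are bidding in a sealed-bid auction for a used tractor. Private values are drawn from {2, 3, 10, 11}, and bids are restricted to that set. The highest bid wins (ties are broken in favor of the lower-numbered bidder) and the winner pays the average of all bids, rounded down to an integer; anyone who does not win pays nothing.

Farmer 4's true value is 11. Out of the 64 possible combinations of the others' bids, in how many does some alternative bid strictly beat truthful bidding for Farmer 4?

2

Others bid (2, 2, 2): truth gives 7; bid 3 gives 9 > 7. Violating.
Others bid (3, 3, 3): truth gives 6; bid 10 gives 7 > 6. Violating.
Others bid (2, 2, 3): truth gives 7; no alternative beats it.
Others bid (2, 2, 10): truth gives 5; no alternative beats it.
(Checking all 64 profiles: 2 have a profitable deviation, 62 do not.)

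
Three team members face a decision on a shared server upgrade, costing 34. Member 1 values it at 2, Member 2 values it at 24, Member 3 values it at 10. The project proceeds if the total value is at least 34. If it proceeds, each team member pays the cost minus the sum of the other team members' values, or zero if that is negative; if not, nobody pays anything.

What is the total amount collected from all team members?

Total value 36 ≥ cost 34, so it is built.
Member 1: others sum to 34; max(0, 34 - 34) = 0.
Member 2: others sum to 12; max(0, 34 - 12) = 22.
Member 3: others sum to 26; max(0, 34 - 26) = 8.
Total collected = 0 + 22 + 8 = 30.

30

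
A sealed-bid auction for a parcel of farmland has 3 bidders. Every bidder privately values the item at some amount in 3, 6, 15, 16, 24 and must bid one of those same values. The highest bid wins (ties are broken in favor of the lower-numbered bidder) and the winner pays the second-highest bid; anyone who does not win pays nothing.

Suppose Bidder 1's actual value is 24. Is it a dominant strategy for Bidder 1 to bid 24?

Yes

Check each profile of the others' bids and compare truth against every alternative bid.
Others bid (3, 3): truth gives 21, best alternative gives 21.
Others bid (3, 6): truth gives 18, best alternative gives 18.
Others bid (6, 3): truth gives 18, best alternative gives 18.
Others bid (6, 6): truth gives 18, best alternative gives 18.
Others bid (3, 15): truth gives 9, best alternative gives 9.
Others bid (6, 15): truth gives 9, best alternative gives 9.
(Remaining 19 profiles checked similarly; truth is weakly best in each.)
In every case the truthful bid is at least as good as any alternative, so it is a dominant strategy.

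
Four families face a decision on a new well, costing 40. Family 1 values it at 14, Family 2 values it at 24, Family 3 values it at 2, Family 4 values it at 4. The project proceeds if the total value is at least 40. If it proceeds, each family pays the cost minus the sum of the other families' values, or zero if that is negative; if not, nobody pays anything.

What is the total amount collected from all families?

Total value 44 ≥ cost 40, so it is built.
Family 1: others sum to 30; max(0, 40 - 30) = 10.
Family 2: others sum to 20; max(0, 40 - 20) = 20.
Family 3: others sum to 42; max(0, 40 - 42) = 0.
Family 4: others sum to 40; max(0, 40 - 40) = 0.
Total collected = 10 + 20 + 0 + 0 = 30.

30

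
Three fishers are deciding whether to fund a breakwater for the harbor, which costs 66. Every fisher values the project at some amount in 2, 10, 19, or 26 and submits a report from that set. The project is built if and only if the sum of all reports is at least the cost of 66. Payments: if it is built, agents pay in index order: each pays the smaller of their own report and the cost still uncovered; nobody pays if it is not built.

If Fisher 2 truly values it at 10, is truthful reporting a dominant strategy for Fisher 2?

Yes

Check each profile of the others' reports and compare truth against every alternative report.
Others report (2, 2): truth gives 0, best alternative gives 0.
Others report (2, 10): truth gives 0, best alternative gives 0.
Others report (2, 19): truth gives 0, best alternative gives 0.
Others report (2, 26): truth gives 0, best alternative gives 0.
Others report (10, 2): truth gives 0, best alternative gives 0.
Others report (10, 10): truth gives 0, best alternative gives 0.
(Remaining 10 profiles checked similarly; truth is weakly best in each.)
In every case the truthful report is at least as good as any alternative, so it is a dominant strategy.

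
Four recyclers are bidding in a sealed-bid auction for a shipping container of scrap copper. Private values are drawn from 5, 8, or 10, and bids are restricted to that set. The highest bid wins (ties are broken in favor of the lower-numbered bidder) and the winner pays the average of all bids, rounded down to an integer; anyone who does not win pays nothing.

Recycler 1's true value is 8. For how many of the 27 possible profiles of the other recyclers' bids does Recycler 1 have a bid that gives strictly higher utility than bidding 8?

Others bid (5, 5, 10): truth gives 0; bid 10 gives 1 > 0. Violating.
Others bid (5, 10, 5): truth gives 0; bid 10 gives 1 > 0. Violating.
Others bid (10, 5, 5): truth gives 0; bid 10 gives 1 > 0. Violating.
Others bid (5, 5, 5): truth gives 3; no alternative beats it.
Others bid (5, 5, 8): truth gives 2; no alternative beats it.
(Checking all 27 profiles: 3 have a profitable deviation, 24 do not.)

3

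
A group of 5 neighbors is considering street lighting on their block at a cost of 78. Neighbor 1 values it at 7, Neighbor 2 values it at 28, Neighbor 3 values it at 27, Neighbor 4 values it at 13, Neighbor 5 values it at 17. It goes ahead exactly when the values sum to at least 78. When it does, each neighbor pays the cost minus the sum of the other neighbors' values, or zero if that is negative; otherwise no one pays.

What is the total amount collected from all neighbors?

30

Total value 92 ≥ cost 78, so it is built.
Neighbor 1: others sum to 85; max(0, 78 - 85) = 0.
Neighbor 2: others sum to 64; max(0, 78 - 64) = 14.
Neighbor 3: others sum to 65; max(0, 78 - 65) = 13.
Neighbor 4: others sum to 79; max(0, 78 - 79) = 0.
Neighbor 5: others sum to 75; max(0, 78 - 75) = 3.
Total collected = 0 + 14 + 13 + 0 + 3 = 30.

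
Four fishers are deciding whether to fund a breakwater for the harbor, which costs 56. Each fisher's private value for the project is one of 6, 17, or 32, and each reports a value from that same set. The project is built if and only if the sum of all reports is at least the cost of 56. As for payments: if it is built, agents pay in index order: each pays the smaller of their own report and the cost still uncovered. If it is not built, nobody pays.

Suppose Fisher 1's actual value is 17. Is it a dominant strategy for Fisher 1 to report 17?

Consider the case where Fisher 2 reports 6, Fisher 3 reports 17 and Fisher 4 reports 32.
Truthful report 17: project built, pays 17, utility 17 - 17 = 0.
Report 6 instead: project built, pays 6, utility 17 - 6 = 11.
Since 11 > 0, reporting 6 is strictly better here, so truthful reporting is not dominant.

No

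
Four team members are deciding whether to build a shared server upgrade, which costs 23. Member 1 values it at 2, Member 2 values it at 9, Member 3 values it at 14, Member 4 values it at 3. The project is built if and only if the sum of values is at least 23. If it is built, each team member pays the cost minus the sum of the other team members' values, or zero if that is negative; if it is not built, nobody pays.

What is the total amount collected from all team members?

13

Total value 28 ≥ cost 23, so it is built.
Member 1: others sum to 26; max(0, 23 - 26) = 0.
Member 2: others sum to 19; max(0, 23 - 19) = 4.
Member 3: others sum to 14; max(0, 23 - 14) = 9.
Member 4: others sum to 25; max(0, 23 - 25) = 0.
Total collected = 0 + 4 + 9 + 0 = 13.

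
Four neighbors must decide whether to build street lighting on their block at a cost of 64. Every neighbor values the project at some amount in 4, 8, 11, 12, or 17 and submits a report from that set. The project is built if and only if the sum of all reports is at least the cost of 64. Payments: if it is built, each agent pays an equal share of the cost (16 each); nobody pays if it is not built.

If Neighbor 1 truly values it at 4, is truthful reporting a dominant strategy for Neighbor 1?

Yes

Check each profile of the others' reports and compare truth against every alternative report.
Others report (4, 4, 4): truth gives 0, best alternative gives 0.
Others report (4, 4, 8): truth gives 0, best alternative gives 0.
Others report (4, 4, 11): truth gives 0, best alternative gives 0.
Others report (4, 4, 12): truth gives 0, best alternative gives 0.
Others report (4, 4, 17): truth gives 0, best alternative gives 0.
Others report (4, 8, 4): truth gives 0, best alternative gives 0.
(Remaining 119 profiles checked similarly; truth is weakly best in each.)
In every case the truthful report is at least as good as any alternative, so it is a dominant strategy.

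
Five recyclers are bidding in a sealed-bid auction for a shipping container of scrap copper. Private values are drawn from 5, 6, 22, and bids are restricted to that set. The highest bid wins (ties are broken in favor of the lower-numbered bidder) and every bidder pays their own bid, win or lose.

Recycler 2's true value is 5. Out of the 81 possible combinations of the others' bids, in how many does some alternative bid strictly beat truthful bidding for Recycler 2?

Others bid (5, 5, 5, 5): truth gives -5; bid 6 gives -1 > -5. Violating.
Others bid (5, 5, 5, 6): truth gives -5; bid 6 gives -1 > -5. Violating.
Others bid (5, 5, 6, 5): truth gives -5; bid 6 gives -1 > -5. Violating.
Others bid (5, 5, 6, 6): truth gives -5; bid 6 gives -1 > -5. Violating.
Others bid (5, 5, 5, 22): truth gives -5; no alternative beats it.
Others bid (5, 5, 6, 22): truth gives -5; no alternative beats it.
(Checking all 81 profiles: 8 have a profitable deviation, 73 do not.)

8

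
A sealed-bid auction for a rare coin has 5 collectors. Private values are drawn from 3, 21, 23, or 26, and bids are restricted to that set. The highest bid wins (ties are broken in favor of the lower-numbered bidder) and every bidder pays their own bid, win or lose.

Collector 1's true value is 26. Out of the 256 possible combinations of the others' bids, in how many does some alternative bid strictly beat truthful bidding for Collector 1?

81

Others bid (3, 3, 3, 3): truth gives 0; bid 3 gives 23 > 0. Violating.
Others bid (3, 3, 3, 21): truth gives 0; bid 21 gives 5 > 0. Violating.
Others bid (3, 3, 3, 23): truth gives 0; bid 23 gives 3 > 0. Violating.
Others bid (3, 3, 21, 3): truth gives 0; bid 21 gives 5 > 0. Violating.
Others bid (3, 3, 3, 26): truth gives 0; no alternative beats it.
Others bid (3, 3, 21, 26): truth gives 0; no alternative beats it.
(Checking all 256 profiles: 81 have a profitable deviation, 175 do not.)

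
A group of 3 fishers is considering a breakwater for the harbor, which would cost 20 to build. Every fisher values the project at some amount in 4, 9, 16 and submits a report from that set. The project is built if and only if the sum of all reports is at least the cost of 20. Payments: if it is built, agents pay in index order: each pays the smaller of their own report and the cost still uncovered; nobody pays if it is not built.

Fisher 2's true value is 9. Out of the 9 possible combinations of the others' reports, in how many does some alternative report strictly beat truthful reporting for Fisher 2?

Others report (4, 16): truth gives 0; report 4 gives 5 > 0. Violating.
Others report (9, 9): truth gives 0; report 4 gives 5 > 0. Violating.
Others report (9, 16): truth gives 0; report 4 gives 5 > 0. Violating.
Others report (4, 4): truth gives 0; no alternative beats it.
Others report (4, 9): truth gives 0; no alternative beats it.
(Checking all 9 profiles: 3 have a profitable deviation, 6 do not.)

3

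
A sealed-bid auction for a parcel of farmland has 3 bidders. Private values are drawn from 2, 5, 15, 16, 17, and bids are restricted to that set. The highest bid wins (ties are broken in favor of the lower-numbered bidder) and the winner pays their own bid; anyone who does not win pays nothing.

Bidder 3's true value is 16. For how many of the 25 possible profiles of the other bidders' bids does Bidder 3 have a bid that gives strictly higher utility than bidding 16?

4

Others bid (2, 2): truth gives 0; bid 5 gives 11 > 0. Violating.
Others bid (2, 5): truth gives 0; bid 15 gives 1 > 0. Violating.
Others bid (5, 2): truth gives 0; bid 15 gives 1 > 0. Violating.
Others bid (5, 5): truth gives 0; bid 15 gives 1 > 0. Violating.
Others bid (2, 15): truth gives 0; no alternative beats it.
Others bid (2, 16): truth gives 0; no alternative beats it.
(Checking all 25 profiles: 4 have a profitable deviation, 21 do not.)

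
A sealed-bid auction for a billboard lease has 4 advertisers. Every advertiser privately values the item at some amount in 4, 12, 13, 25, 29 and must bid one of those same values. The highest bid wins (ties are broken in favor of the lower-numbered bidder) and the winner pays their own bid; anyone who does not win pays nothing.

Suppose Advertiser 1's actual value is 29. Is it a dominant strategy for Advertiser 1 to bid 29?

No

Consider the case where Advertiser 2 bids 4, Advertiser 3 bids 4 and Advertiser 4 bids 4.
Truthful bid 29: wins, pays 29, utility 29 - 29 = 0.
Bid 4 instead: wins, pays 4, utility 29 - 4 = 25.
Since 25 > 0, bidding 4 is strictly better here, so truthful bidding is not dominant.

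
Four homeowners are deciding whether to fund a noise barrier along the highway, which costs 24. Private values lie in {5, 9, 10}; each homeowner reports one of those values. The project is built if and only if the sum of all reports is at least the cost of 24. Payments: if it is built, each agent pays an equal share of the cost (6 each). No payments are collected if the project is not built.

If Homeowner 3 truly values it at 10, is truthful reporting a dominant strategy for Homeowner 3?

Yes

Check each profile of the others' reports and compare truth against every alternative report.
Others report (5, 5, 5): truth gives 4, best alternative gives 4.
Others report (5, 5, 9): truth gives 4, best alternative gives 4.
Others report (5, 5, 10): truth gives 4, best alternative gives 4.
Others report (5, 9, 5): truth gives 4, best alternative gives 4.
Others report (5, 9, 9): truth gives 4, best alternative gives 4.
Others report (5, 9, 10): truth gives 4, best alternative gives 4.
(Remaining 21 profiles checked similarly; truth is weakly best in each.)
In every case the truthful report is at least as good as any alternative, so it is a dominant strategy.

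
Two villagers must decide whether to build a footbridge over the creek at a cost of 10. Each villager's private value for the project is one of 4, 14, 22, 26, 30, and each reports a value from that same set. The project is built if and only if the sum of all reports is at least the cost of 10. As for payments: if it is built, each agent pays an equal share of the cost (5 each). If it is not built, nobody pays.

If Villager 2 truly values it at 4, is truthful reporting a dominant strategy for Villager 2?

Yes

Check each profile of the others' reports and compare truth against every alternative report.
Others report (4): truth gives 0, best alternative gives -1.
Others report (14): truth gives -1, best alternative gives -1.
Others report (22): truth gives -1, best alternative gives -1.
Others report (26): truth gives -1, best alternative gives -1.
Others report (30): truth gives -1, best alternative gives -1.
In every case the truthful report is at least as good as any alternative, so it is a dominant strategy.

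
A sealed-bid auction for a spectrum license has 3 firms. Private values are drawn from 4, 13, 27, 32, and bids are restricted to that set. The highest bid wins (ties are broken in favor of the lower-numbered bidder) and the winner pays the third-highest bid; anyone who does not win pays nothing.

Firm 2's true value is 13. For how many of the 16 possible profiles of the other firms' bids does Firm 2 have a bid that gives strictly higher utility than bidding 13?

4

Others bid (4, 27): truth gives 0; bid 27 gives 9 > 0. Violating.
Others bid (4, 32): truth gives 0; bid 32 gives 9 > 0. Violating.
Others bid (13, 4): truth gives 0; bid 27 gives 9 > 0. Violating.
Others bid (27, 4): truth gives 0; bid 32 gives 9 > 0. Violating.
Others bid (4, 4): truth gives 9; no alternative beats it.
Others bid (4, 13): truth gives 9; no alternative beats it.
(Checking all 16 profiles: 4 have a profitable deviation, 12 do not.)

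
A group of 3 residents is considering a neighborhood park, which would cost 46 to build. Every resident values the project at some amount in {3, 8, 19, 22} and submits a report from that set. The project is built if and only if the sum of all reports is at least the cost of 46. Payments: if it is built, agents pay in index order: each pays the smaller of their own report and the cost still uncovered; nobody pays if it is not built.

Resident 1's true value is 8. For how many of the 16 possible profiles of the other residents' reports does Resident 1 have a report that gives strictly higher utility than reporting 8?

1

Others report (22, 22): truth gives 0; report 3 gives 5 > 0. Violating.
Others report (3, 3): truth gives 0; no alternative beats it.
Others report (3, 8): truth gives 0; no alternative beats it.
(Checking all 16 profiles: 1 has a profitable deviation, 15 do not.)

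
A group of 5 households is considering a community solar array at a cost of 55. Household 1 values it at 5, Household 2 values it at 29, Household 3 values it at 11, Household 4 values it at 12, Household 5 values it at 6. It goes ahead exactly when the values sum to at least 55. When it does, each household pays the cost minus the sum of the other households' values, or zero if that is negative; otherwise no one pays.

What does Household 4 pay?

4

Total value 63 ≥ cost 55, so the project is built.
The other households' values sum to 51.
Cost minus that sum is 55 - 51 = 4.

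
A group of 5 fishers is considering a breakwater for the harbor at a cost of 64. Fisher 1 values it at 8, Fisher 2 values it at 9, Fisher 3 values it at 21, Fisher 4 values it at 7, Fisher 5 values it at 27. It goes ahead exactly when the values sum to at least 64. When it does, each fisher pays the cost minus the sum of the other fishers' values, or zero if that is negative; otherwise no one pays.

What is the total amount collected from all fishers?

33

Total value 72 ≥ cost 64, so it is built.
Fisher 1: others sum to 64; max(0, 64 - 64) = 0.
Fisher 2: others sum to 63; max(0, 64 - 63) = 1.
Fisher 3: others sum to 51; max(0, 64 - 51) = 13.
Fisher 4: others sum to 65; max(0, 64 - 65) = 0.
Fisher 5: others sum to 45; max(0, 64 - 45) = 19.
Total collected = 0 + 1 + 13 + 0 + 19 = 33.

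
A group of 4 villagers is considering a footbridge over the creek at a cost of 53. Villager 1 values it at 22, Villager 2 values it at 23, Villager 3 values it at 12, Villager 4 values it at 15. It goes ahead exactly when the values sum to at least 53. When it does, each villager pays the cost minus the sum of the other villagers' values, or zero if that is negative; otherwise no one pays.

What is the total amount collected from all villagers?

Total value 72 ≥ cost 53, so it is built.
Villager 1: others sum to 50; max(0, 53 - 50) = 3.
Villager 2: others sum to 49; max(0, 53 - 49) = 4.
Villager 3: others sum to 60; max(0, 53 - 60) = 0.
Villager 4: others sum to 57; max(0, 53 - 57) = 0.
Total collected = 3 + 4 + 0 + 0 = 7.

7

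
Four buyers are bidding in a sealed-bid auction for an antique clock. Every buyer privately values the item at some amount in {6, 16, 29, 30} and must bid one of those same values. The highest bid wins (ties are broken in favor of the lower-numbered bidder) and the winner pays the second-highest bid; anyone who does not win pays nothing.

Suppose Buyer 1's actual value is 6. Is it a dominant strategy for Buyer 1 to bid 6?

Check each profile of the others' bids and compare truth against every alternative bid.
Others bid (6, 6, 16): truth gives 0, best alternative gives -10.
Others bid (6, 16, 6): truth gives 0, best alternative gives -10.
Others bid (6, 16, 16): truth gives 0, best alternative gives -10.
Others bid (16, 6, 6): truth gives 0, best alternative gives -10.
Others bid (16, 6, 16): truth gives 0, best alternative gives -10.
Others bid (16, 16, 6): truth gives 0, best alternative gives -10.
(Remaining 58 profiles checked similarly; truth is weakly best in each.)
In every case the truthful bid is at least as good as any alternative, so it is a dominant strategy.

Yes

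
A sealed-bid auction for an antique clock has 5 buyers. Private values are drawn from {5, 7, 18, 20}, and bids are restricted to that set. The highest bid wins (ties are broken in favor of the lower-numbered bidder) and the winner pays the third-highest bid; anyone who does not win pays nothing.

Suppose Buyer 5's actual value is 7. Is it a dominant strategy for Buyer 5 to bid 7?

No

Consider the case where Buyer 1 bids 5, Buyer 2 bids 5, Buyer 3 bids 5 and Buyer 4 bids 7.
Truthful bid 7: loses, pays 0, utility 0.
Bid 18 instead: wins, pays 5, utility 7 - 5 = 2.
Since 2 > 0, bidding 18 is strictly better here, so truthful bidding is not dominant.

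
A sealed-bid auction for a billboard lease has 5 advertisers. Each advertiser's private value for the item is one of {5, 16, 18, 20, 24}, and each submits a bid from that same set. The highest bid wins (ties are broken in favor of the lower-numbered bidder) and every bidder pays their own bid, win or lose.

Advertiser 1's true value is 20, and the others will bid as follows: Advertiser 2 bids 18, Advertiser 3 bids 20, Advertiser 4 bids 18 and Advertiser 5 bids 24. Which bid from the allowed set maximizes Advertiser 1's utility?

Bid 5: loses but pays 5, utility -5.
Bid 16: loses but pays 16, utility -16.
Bid 18: loses but pays 18, utility -18.
Bid 20: loses but pays 20, utility -20.
Bid 24: wins, pays 24, utility 20 - 24 = -4.
The best choice is 24 with utility -4.

24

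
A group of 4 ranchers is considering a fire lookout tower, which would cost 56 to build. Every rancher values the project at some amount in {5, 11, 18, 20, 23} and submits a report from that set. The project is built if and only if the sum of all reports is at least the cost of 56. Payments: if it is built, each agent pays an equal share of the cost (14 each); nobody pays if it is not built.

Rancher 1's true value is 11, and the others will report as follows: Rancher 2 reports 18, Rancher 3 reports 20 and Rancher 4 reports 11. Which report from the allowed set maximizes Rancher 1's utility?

Report 5: project not built, utility 0.
Report 11: project built, pays 14, utility 11 - 14 = -3.
Report 18: project built, pays 14, utility 11 - 14 = -3.
Report 20: project built, pays 14, utility 11 - 14 = -3.
Report 23: project built, pays 14, utility 11 - 14 = -3.
The best choice is 5 with utility 0.

5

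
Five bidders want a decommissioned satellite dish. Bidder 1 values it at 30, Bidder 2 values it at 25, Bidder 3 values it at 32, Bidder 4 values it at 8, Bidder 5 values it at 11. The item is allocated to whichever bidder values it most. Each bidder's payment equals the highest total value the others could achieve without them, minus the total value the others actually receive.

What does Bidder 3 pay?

30

Bidder 3 has the highest value and receives the item.
Without Bidder 3, the item would go to the next-highest value, 30, so the others could achieve 30.
With Bidder 3 present and winning, the others receive nothing, so their total is 0.
Payment = 30 - 0 = 30.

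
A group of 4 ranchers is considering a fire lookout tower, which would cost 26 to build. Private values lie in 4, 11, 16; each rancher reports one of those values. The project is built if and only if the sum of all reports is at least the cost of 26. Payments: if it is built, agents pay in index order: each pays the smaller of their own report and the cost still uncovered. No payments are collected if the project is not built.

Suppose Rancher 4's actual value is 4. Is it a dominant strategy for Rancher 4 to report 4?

Yes

Check each profile of the others' reports and compare truth against every alternative report.
Others report (4, 4, 11): truth gives 0, best alternative gives -3.
Others report (4, 11, 4): truth gives 0, best alternative gives -3.
Others report (11, 4, 4): truth gives 0, best alternative gives -3.
Others report (4, 11, 11): truth gives 4, best alternative gives 4.
Others report (4, 11, 16): truth gives 4, best alternative gives 4.
Others report (4, 16, 11): truth gives 4, best alternative gives 4.
(Remaining 21 profiles checked similarly; truth is weakly best in each.)
In every case the truthful report is at least as good as any alternative, so it is a dominant strategy.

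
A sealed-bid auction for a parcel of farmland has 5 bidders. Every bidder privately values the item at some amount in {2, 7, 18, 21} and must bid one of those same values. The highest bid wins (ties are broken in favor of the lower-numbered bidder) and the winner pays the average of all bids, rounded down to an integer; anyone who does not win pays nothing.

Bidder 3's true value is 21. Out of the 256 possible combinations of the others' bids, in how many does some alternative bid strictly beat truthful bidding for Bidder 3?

24

Others bid (2, 2, 2, 2): truth gives 16; bid 7 gives 18 > 16. Violating.
Others bid (2, 2, 2, 7): truth gives 15; bid 7 gives 17 > 15. Violating.
Others bid (2, 2, 2, 18): truth gives 12; bid 18 gives 13 > 12. Violating.
Others bid (2, 2, 7, 2): truth gives 15; bid 7 gives 17 > 15. Violating.
Others bid (2, 2, 2, 21): truth gives 12; no alternative beats it.
Others bid (2, 2, 7, 21): truth gives 11; no alternative beats it.
(Checking all 256 profiles: 24 have a profitable deviation, 232 do not.)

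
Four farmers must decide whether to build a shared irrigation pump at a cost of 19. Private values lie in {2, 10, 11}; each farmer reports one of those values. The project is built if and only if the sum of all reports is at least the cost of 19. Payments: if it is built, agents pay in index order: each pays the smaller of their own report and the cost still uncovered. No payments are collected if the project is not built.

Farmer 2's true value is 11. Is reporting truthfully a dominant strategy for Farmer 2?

Consider the case where Farmer 1 reports 2, Farmer 3 reports 2 and Farmer 4 reports 10.
Truthful report 11: project built, pays 11, utility 11 - 11 = 0.
Report 10 instead: project built, pays 10, utility 11 - 10 = 1.
Since 1 > 0, reporting 10 is strictly better here, so truthful reporting is not dominant.

No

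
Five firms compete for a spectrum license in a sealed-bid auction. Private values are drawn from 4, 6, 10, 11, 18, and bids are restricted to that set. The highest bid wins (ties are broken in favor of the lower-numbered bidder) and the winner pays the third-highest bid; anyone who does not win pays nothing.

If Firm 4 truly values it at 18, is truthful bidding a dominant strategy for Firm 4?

Check each profile of the others' bids and compare truth against every alternative bid.
Others bid (4, 4, 4, 18): truth gives 14, best alternative gives 0.
Others bid (4, 4, 11, 4): truth gives 14, best alternative gives 0.
Others bid (4, 11, 4, 4): truth gives 14, best alternative gives 0.
Others bid (11, 4, 4, 4): truth gives 14, best alternative gives 0.
Others bid (4, 4, 6, 18): truth gives 12, best alternative gives 0.
Others bid (4, 4, 11, 6): truth gives 12, best alternative gives 0.
(Remaining 619 profiles checked similarly; truth is weakly best in each.)
In every case the truthful bid is at least as good as any alternative, so it is a dominant strategy.

Yes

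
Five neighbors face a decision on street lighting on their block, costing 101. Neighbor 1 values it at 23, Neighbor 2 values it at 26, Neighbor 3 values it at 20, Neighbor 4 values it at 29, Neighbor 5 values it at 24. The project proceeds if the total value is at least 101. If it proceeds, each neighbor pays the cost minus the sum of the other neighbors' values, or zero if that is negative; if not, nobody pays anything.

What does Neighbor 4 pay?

Total value 122 ≥ cost 101, so the project is built.
The other neighbors' values sum to 93.
Cost minus that sum is 101 - 93 = 8.

8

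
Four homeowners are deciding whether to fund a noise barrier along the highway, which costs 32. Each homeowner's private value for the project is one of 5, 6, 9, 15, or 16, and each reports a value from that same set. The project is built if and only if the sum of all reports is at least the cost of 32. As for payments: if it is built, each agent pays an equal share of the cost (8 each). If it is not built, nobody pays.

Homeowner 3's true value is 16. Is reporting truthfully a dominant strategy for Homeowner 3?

Yes

Check each profile of the others' reports and compare truth against every alternative report.
Others report (5, 5, 6): truth gives 8, best alternative gives 0.
Others report (5, 6, 5): truth gives 8, best alternative gives 0.
Others report (6, 5, 5): truth gives 8, best alternative gives 0.
Others report (5, 5, 9): truth gives 8, best alternative gives 8.
Others report (5, 5, 15): truth gives 8, best alternative gives 8.
Others report (5, 5, 16): truth gives 8, best alternative gives 8.
(Remaining 119 profiles checked similarly; truth is weakly best in each.)
In every case the truthful report is at least as good as any alternative, so it is a dominant strategy.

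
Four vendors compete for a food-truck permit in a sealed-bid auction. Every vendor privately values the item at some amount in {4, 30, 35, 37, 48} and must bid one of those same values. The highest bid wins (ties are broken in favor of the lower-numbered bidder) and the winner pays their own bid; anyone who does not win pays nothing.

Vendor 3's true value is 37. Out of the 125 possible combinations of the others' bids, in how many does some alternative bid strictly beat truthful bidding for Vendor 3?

12

Others bid (4, 4, 4): truth gives 0; bid 30 gives 7 > 0. Violating.
Others bid (4, 4, 30): truth gives 0; bid 30 gives 7 > 0. Violating.
Others bid (4, 4, 35): truth gives 0; bid 35 gives 2 > 0. Violating.
Others bid (4, 30, 4): truth gives 0; bid 35 gives 2 > 0. Violating.
Others bid (4, 4, 37): truth gives 0; no alternative beats it.
Others bid (4, 4, 48): truth gives 0; no alternative beats it.
(Checking all 125 profiles: 12 have a profitable deviation, 113 do not.)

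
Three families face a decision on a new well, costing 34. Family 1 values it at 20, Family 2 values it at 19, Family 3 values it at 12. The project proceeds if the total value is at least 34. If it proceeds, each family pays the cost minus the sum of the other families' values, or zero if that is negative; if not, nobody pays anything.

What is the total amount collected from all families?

5

Total value 51 ≥ cost 34, so it is built.
Family 1: others sum to 31; max(0, 34 - 31) = 3.
Family 2: others sum to 32; max(0, 34 - 32) = 2.
Family 3: others sum to 39; max(0, 34 - 39) = 0.
Total collected = 3 + 2 + 0 = 5.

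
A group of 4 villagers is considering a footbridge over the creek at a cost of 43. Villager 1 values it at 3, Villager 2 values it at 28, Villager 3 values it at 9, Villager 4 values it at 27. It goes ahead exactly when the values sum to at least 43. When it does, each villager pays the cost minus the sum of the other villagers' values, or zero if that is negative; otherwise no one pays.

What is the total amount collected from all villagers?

Total value 67 ≥ cost 43, so it is built.
Villager 1: others sum to 64; max(0, 43 - 64) = 0.
Villager 2: others sum to 39; max(0, 43 - 39) = 4.
Villager 3: others sum to 58; max(0, 43 - 58) = 0.
Villager 4: others sum to 40; max(0, 43 - 40) = 3.
Total collected = 0 + 4 + 0 + 3 = 7.

7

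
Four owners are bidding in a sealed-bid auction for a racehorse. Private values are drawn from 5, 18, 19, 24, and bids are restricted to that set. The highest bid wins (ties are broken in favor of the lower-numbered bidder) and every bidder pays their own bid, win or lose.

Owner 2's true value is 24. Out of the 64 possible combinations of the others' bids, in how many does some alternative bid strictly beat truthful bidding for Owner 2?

34

Others bid (5, 5, 5): truth gives 0; bid 18 gives 6 > 0. Violating.
Others bid (5, 5, 18): truth gives 0; bid 18 gives 6 > 0. Violating.
Others bid (5, 5, 19): truth gives 0; bid 19 gives 5 > 0. Violating.
Others bid (5, 18, 5): truth gives 0; bid 18 gives 6 > 0. Violating.
Others bid (5, 5, 24): truth gives 0; no alternative beats it.
Others bid (5, 18, 24): truth gives 0; no alternative beats it.
(Checking all 64 profiles: 34 have a profitable deviation, 30 do not.)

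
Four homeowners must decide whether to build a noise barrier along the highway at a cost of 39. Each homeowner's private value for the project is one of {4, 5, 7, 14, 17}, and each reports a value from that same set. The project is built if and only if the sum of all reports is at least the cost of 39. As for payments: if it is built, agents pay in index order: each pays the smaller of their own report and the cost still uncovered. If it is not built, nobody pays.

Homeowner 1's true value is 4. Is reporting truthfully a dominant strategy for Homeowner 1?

Check each profile of the others' reports and compare truth against every alternative report.
Others report (4, 14, 17): truth gives 0, best alternative gives -1.
Others report (4, 17, 14): truth gives 0, best alternative gives -1.
Others report (4, 17, 17): truth gives 0, best alternative gives -1.
Others report (5, 14, 17): truth gives 0, best alternative gives -1.
Others report (5, 17, 14): truth gives 0, best alternative gives -1.
Others report (5, 17, 17): truth gives 0, best alternative gives -1.
(Remaining 119 profiles checked similarly; truth is weakly best in each.)
In every case the truthful report is at least as good as any alternative, so it is a dominant strategy.

Yes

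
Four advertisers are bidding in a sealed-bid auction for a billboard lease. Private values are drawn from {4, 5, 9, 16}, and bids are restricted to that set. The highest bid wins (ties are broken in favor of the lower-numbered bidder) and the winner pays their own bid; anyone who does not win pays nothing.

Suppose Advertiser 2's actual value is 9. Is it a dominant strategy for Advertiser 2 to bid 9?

No

Consider the case where Advertiser 1 bids 4, Advertiser 3 bids 4 and Advertiser 4 bids 4.
Truthful bid 9: wins, pays 9, utility 9 - 9 = 0.
Bid 5 instead: wins, pays 5, utility 9 - 5 = 4.
Since 4 > 0, bidding 5 is strictly better here, so truthful bidding is not dominant.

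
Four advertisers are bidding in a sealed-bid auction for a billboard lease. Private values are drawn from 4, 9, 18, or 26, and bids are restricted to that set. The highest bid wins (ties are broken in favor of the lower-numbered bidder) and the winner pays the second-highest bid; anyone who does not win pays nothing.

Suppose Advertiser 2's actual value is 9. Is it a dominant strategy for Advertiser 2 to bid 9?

Yes

Check each profile of the others' bids and compare truth against every alternative bid.
Others bid (4, 4, 4): truth gives 5, best alternative gives 5.
Others bid (4, 4, 9): truth gives 0, best alternative gives 0.
Others bid (4, 4, 18): truth gives 0, best alternative gives 0.
Others bid (4, 4, 26): truth gives 0, best alternative gives 0.
Others bid (4, 9, 4): truth gives 0, best alternative gives 0.
Others bid (4, 9, 9): truth gives 0, best alternative gives 0.
(Remaining 58 profiles checked similarly; truth is weakly best in each.)
In every case the truthful bid is at least as good as any alternative, so it is a dominant strategy.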